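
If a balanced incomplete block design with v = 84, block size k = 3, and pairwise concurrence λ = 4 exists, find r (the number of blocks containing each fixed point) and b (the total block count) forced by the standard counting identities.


Any 2-(v, k, λ) BIBD satisfies two necessary conditions:
  (i)  Each point sits in r blocks, and counting incidences through any fixed point gives r(k − 1) = λ(v − 1), so r = λ(v − 1)/(k − 1).
  (ii) Total incidences bk = vr, so b = vr/k.
Step 1: r = λ(v − 1)/(k − 1) = 4·(84 − 1)/(3 − 1) = 4·83/2 = 332/2 = 166.
Step 2: b = vr/k = 84·166/3 = 13944/3 = 4648.
Check integrality: r = 166 ∈ Z ✓, b = 4648 ∈ Z ✓.
(These identities are necessary conditions: they determine r and b for any design with these parameters, but do not by themselves prove that one exists.)

r = 166, b = 4648.


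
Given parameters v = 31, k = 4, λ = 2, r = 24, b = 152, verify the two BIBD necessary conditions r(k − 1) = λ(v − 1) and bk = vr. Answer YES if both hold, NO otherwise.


Condition (i): r(k − 1) = 24·3 = 72; λ(v − 1) = 2·30 = 60. Match? NO.
Condition (ii): bk = 152·4 = 608; vr = 31·24 = 744. Match? NO.
Both conditions hold? NO.

NO


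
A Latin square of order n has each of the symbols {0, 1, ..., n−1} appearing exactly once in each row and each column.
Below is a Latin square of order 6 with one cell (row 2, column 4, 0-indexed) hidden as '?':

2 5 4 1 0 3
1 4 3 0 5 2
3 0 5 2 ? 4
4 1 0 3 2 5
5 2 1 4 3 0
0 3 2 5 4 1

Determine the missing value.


Row 2 contains symbols [0, 2, 3, 4, 5] — missing [1].
Column 4 contains symbols [0, 2, 3, 4, 5] — missing [1].
The missing symbol must appear in both missing sets; intersection = [1].
Therefore the hidden value is 1.

Missing value = 1.


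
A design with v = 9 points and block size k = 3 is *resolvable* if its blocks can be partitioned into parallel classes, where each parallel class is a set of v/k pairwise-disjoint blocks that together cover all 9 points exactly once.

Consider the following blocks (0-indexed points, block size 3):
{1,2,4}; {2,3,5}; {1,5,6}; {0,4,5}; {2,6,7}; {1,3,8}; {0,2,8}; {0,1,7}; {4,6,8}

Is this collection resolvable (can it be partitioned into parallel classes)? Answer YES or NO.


v = 9, block size k = 3, number of blocks = 9.
For resolvability, blocks must partition into parallel classes of size v/k = 3.
Total blocks must therefore be a multiple of 3: 9 = 3·3 + 0 ⇒ divisible ✓.
Consider block {1,2,4}. It intersects every other block in the collection, so no parallel class of size 3 can contain it.
Since every block must belong to some parallel class in a resolution, the collection cannot be partitioned into parallel classes.
Resolvable? NO.

NO


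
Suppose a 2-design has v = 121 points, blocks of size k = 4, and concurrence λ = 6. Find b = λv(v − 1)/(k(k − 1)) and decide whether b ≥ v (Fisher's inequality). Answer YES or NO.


r = λ(v − 1)/(k − 1) = 6·120/3 = 240.
b = vr/k = 121·240/4 = 7260.
Fisher's inequality: b ≥ v ⇔ 7260 ≥ 121? YES.

YES


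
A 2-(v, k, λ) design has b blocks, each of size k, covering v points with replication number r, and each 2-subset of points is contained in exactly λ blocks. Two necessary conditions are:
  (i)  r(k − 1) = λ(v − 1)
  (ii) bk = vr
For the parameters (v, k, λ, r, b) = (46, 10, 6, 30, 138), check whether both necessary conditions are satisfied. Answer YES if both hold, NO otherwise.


Condition (i): r(k − 1) = 30·9 = 270; λ(v − 1) = 6·45 = 270. Match? YES.
Condition (ii): bk = 138·10 = 1380; vr = 46·30 = 1380. Match? YES.
Both conditions hold? YES.

YES


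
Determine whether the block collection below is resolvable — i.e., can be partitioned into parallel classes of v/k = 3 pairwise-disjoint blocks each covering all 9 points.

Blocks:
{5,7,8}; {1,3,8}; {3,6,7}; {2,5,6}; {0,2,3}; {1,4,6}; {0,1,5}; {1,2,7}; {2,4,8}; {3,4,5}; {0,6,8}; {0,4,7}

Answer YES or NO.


v = 9, block size k = 3, number of blocks = 12.
For resolvability, blocks must partition into parallel classes of size v/k = 3.
Total blocks must therefore be a multiple of 3: 12 = 3·4 + 0 ⇒ divisible ✓.
Greedy packing gives 4 candidate class(es). Each should be a full parallel class (size 3, covers all 9 points).
  Class 1 (3 blocks): {5,7,8}; {0,2,3}; {1,4,6}. Points covered: [0, 1, 2, 3, 4, 5, 6, 7, 8].
  Class 2 (3 blocks): {1,3,8}; {2,5,6}; {0,4,7}. Points covered: [0, 1, 2, 3, 4, 5, 6, 7, 8].
  Class 3 (3 blocks): {3,6,7}; {0,1,5}; {2,4,8}. Points covered: [0, 1, 2, 3, 4, 5, 6, 7, 8].
  Class 4 (3 blocks): {1,2,7}; {3,4,5}; {0,6,8}. Points covered: [0, 1, 2, 3, 4, 5, 6, 7, 8].
All classes full (size 3)? YES. All classes cover every point? YES.
Resolvable? YES.

YES


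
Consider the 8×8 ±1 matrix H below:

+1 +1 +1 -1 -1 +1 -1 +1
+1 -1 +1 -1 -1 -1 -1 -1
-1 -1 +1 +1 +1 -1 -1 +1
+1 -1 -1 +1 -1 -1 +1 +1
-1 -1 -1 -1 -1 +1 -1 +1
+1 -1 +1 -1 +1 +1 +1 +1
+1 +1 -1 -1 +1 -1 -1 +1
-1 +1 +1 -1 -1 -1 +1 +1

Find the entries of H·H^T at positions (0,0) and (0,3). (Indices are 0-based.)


Row 0 of H: [1, 1, 1, -1, -1, 1, -1, 1].
Row 3 of H: [1, -1, -1, 1, -1, -1, 1, 1].
(H·H^T)[0][0] = Σ_j H[0][j]·H[0][j] = (1)² + (1)² + (1)² + (-1)² + (-1)² + (1)² + (-1)² + (1)² = 1 + 1 + 1 + 1 + 1 + 1 + 1 + 1 = 8.
(H·H^T)[0][3] = Σ_j H[0][j]·H[3][j] = (1)·(1) + (1)·(-1) + (1)·(-1) + (-1)·(1) + (-1)·(-1) + (1)·(-1) + (-1)·(1) + (1)·(1) = 1 + -1 + -1 + -1 + 1 + -1 + -1 + 1 = -2.
Rows 0 and 3 are not orthogonal (dot product = -2 ≠ 0), so H is not a Hadamard matrix.

(0,0) entry = 8; (0,3) entry = -2.


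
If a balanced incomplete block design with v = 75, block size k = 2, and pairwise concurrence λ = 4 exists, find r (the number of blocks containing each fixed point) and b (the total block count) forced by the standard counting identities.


Any 2-(v, k, λ) BIBD satisfies two necessary conditions:
  (i)  Each point sits in r blocks, and counting incidences through any fixed point gives r(k − 1) = λ(v − 1), so r = λ(v − 1)/(k − 1).
  (ii) Total incidences bk = vr, so b = vr/k.
Step 1: r = λ(v − 1)/(k − 1) = 4·(75 − 1)/(2 − 1) = 4·74/1 = 296/1 = 296.
Step 2: b = vr/k = 75·296/2 = 22200/2 = 11100.
Check integrality: r = 296 ∈ Z ✓, b = 11100 ∈ Z ✓.
(These identities are necessary conditions: they determine r and b for any design with these parameters, but do not by themselves prove that one exists.)

r = 296, b = 11100.


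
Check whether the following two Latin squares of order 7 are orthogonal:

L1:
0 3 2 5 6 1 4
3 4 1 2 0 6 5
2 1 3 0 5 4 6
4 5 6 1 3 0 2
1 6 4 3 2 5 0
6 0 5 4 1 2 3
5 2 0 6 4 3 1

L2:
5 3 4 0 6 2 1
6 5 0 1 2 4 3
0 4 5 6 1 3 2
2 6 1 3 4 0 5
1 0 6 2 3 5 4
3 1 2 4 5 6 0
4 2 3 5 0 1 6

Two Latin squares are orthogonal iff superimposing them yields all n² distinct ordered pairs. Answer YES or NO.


Form the n² = 49 superimposed pairs (L1[i][j], L2[i][j]), row by row (rows and columns indexed from 0):
row 0: (0,5) (3,3) (2,4) (5,0) (6,6) (1,2) (4,1)
row 1: (3,6) (4,5) (1,0) (2,1) (0,2) (6,4) (5,3)
row 2: (2,0) (1,4) (3,5) (0,6) (5,1) (4,3) (6,2)
row 3: (4,2) (5,6) (6,1) (1,3) (3,4) (0,0) (2,5)
row 4: (1,1) (6,0) (4,6) (3,2) (2,3) (5,5) (0,4)
row 5: (6,3) (0,1) (5,2) (4,4) (1,5) (2,6) (3,0)
row 6: (5,4) (2,2) (0,3) (6,5) (4,0) (3,1) (1,6)
Orthogonality requires all 49 pairs distinct.
Check by first coordinate: for each symbol s of L1, list the L2 entries in the n cells where L1 = s; they must all differ.
  L1 = 0: L2 entries (in reading order) 5, 2, 6, 0, 4, 1, 3 — all 7 distinct ✓
  L1 = 1: L2 entries (in reading order) 2, 0, 4, 3, 1, 5, 6 — all 7 distinct ✓
  L1 = 2: L2 entries (in reading order) 4, 1, 0, 5, 3, 6, 2 — all 7 distinct ✓
  L1 = 3: L2 entries (in reading order) 3, 6, 5, 4, 2, 0, 1 — all 7 distinct ✓
  L1 = 4: L2 entries (in reading order) 1, 5, 3, 2, 6, 4, 0 — all 7 distinct ✓
  L1 = 5: L2 entries (in reading order) 0, 3, 1, 6, 5, 2, 4 — all 7 distinct ✓
  L1 = 6: L2 entries (in reading order) 6, 4, 2, 1, 0, 3, 5 — all 7 distinct ✓
Every symbol of L1 meets every symbol of L2 exactly once, so all 49 pairs are distinct (49 of 49).
Conclusion: YES.

YES


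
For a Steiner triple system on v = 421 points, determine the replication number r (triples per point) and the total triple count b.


An STS(v) is a 2-(v, 3, 1) BIBD: block size k = 3, λ = 1.
Replication: r(k − 1) = λ(v − 1) ⇒ r·2 = 421 − 1 = 420 ⇒ r = 210.
Block count: b = v(v − 1)/6 = 421·420/6 = 176820/6 = 29470.
(Check via bk = vr: 29470·3 = 88410 = 421·210 = 88410 ✓.)

r = 210, b = 29470.


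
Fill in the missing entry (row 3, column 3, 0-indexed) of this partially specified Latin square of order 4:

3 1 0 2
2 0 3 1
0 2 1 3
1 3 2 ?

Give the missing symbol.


Row 3 contains symbols [1, 2, 3] — missing [0].
Column 3 contains symbols [1, 2, 3] — missing [0].
The missing symbol must appear in both missing sets; intersection = [0].
Therefore the hidden value is 0.

Missing value = 0.


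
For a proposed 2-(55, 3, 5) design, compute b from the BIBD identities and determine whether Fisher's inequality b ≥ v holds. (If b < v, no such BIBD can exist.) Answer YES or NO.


b = λv(v − 1)/(k(k − 1)) = 5·55·54/(3·2) = 14850/6 = 2475.
Compare with v = 55: b ≥ v, so Fisher's inequality holds.

YES


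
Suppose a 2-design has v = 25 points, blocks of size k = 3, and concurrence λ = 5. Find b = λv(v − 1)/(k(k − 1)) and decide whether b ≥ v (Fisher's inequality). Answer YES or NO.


b = λv(v − 1)/(k(k − 1)) = 5·25·24/(3·2) = 3000/6 = 500.
Compare with v = 25: b ≥ v, so Fisher's inequality holds.

YES


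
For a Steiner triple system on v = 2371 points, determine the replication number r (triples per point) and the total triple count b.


An STS(v) is a 2-(v, 3, 1) BIBD: block size k = 3, λ = 1.
Replication: r(k − 1) = λ(v − 1) ⇒ r·2 = 2371 − 1 = 2370 ⇒ r = 1185.
Block count: bk = vr ⇒ b·3 = 2371·1185 = 2809635 ⇒ b = 936545.

r = 1185, b = 936545.


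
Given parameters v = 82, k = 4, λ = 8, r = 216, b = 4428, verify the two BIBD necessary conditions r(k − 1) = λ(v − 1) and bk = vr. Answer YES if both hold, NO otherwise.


Condition (i): r(k − 1) = 216·3 = 648; λ(v − 1) = 8·81 = 648. Match? YES.
Condition (ii): bk = 4428·4 = 17712; vr = 82·216 = 17712. Match? YES.
Both conditions hold? YES.

YES


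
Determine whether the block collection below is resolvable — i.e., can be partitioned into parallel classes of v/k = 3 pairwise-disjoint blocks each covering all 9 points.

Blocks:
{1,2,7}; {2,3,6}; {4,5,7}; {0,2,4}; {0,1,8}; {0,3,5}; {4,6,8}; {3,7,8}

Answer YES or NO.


v = 9, block size k = 3, number of blocks = 8.
For resolvability, blocks must partition into parallel classes of size v/k = 3.
Total blocks must therefore be a multiple of 3: 8 = 3·2 + 2 ⇒ not divisible ✗.
Resolvable? NO.

NO


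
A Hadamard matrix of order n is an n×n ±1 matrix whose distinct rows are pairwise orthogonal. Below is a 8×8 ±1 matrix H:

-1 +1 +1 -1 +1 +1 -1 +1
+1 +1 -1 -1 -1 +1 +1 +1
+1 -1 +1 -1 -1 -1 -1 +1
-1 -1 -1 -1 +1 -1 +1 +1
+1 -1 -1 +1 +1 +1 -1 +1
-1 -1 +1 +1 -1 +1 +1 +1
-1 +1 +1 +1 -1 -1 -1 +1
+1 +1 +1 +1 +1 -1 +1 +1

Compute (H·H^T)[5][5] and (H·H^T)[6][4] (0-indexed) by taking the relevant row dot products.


Row 4 of H: [1, -1, -1, 1, 1, 1, -1, 1].
Row 5 of H: [-1, -1, 1, 1, -1, 1, 1, 1].
Row 6 of H: [-1, 1, 1, 1, -1, -1, -1, 1].
(H·H^T)[5][5] = Σ_j H[5][j]·H[5][j] = (-1)² + (-1)² + (1)² + (1)² + (-1)² + (1)² + (1)² + (1)² = 1 + 1 + 1 + 1 + 1 + 1 + 1 + 1 = 8.
(H·H^T)[6][4] = Σ_j H[6][j]·H[4][j] = (-1)·(1) + (1)·(-1) + (1)·(-1) + (1)·(1) + (-1)·(1) + (-1)·(1) + (-1)·(-1) + (1)·(1) = -1 + -1 + -1 + 1 + -1 + -1 + 1 + 1 = -2.
Rows 6 and 4 are not orthogonal (dot product = -2 ≠ 0), so H is not a Hadamard matrix.

(5,5) entry = 8; (6,4) entry = -2.


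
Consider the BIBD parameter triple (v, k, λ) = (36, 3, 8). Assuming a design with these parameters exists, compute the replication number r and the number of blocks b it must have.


Any 2-(v, k, λ) BIBD satisfies two necessary conditions:
  (i)  Each point sits in r blocks, and counting incidences through any fixed point gives r(k − 1) = λ(v − 1), so r = λ(v − 1)/(k − 1).
  (ii) Total incidences bk = vr, so b = vr/k.
Step 1: r = λ(v − 1)/(k − 1) = 8·(36 − 1)/(3 − 1) = 8·35/2 = 280/2 = 140.
Step 2: b = vr/k = 36·140/3 = 5040/3 = 1680.
Check integrality: r = 140 ∈ Z ✓, b = 1680 ∈ Z ✓.
(These identities are necessary conditions: they determine r and b for any design with these parameters, but do not by themselves prove that one exists.)

r = 140, b = 1680.


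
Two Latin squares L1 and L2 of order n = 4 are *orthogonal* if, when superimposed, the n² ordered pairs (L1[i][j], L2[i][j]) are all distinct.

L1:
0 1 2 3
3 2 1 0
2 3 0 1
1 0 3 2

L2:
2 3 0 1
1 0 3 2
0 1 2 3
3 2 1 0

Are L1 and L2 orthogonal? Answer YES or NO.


Form the n² = 16 superimposed pairs (L1[i][j], L2[i][j]), row by row (rows and columns indexed from 0):
row 0: (0,2) (1,3) (2,0) (3,1)
row 1: (3,1) (2,0) (1,3) (0,2)
row 2: (2,0) (3,1) (0,2) (1,3)
row 3: (1,3) (0,2) (3,1) (2,0)
Orthogonality requires all 16 pairs distinct.
But the pair (3,1) repeats: cell (0,3) has L1 = 3, L2 = 1, and cell (1,0) has L1 = 3, L2 = 1.
A repeated pair means some other pair never occurs (only 4 distinct pairs out of 16), so the squares are not orthogonal.
Conclusion: NO.

NO


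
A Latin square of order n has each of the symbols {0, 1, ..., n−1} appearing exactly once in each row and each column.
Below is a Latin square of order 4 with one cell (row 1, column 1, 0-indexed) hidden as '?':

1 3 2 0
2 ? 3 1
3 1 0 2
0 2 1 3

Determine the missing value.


Row 1 contains symbols [1, 2, 3] — missing [0].
Column 1 contains symbols [1, 2, 3] — missing [0].
The missing symbol must appear in both missing sets; intersection = [0].
Therefore the hidden value is 0.

Missing value = 0.


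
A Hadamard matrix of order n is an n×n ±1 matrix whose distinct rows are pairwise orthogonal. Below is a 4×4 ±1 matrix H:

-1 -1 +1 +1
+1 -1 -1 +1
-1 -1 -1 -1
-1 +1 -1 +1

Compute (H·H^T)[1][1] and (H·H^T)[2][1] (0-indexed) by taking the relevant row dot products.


Row 1 of H: [1, -1, -1, 1].
Row 2 of H: [-1, -1, -1, -1].
(H·H^T)[1][1] = Σ_j H[1][j]·H[1][j] = (1)² + (-1)² + (-1)² + (1)² = 1 + 1 + 1 + 1 = 4.
(H·H^T)[2][1] = Σ_j H[2][j]·H[1][j] = (-1)·(1) + (-1)·(-1) + (-1)·(-1) + (-1)·(1) = -1 + 1 + 1 + -1 = 0.
So rows 2 and 1 are orthogonal; the diagonal entry equals n = 4.

(1,1) entry = 4; (2,1) entry = 0.


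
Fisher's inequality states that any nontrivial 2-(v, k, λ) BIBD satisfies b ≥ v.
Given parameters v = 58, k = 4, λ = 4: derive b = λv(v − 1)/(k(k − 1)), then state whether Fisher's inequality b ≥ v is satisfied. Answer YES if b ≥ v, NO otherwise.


b = λv(v − 1)/(k(k − 1)) = 4·58·57/(4·3) = 13224/12 = 1102.
Compare with v = 58: b ≥ v, so Fisher's inequality holds.

YES


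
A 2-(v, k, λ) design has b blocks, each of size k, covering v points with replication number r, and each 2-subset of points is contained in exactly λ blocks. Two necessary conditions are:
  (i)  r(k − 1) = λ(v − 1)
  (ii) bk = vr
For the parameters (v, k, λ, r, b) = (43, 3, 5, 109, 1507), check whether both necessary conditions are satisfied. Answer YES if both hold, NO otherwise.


Condition (i): r(k − 1) = 109·2 = 218; λ(v − 1) = 5·42 = 210. Match? NO.
Condition (ii): bk = 1507·3 = 4521; vr = 43·109 = 4687. Match? NO.
Both conditions hold? NO.

NO


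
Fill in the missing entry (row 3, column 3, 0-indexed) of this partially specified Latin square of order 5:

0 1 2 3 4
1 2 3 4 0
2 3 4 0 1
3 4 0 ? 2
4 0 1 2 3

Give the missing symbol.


Row 3 contains symbols [0, 2, 3, 4] — missing [1].
Column 3 contains symbols [0, 2, 3, 4] — missing [1].
The missing symbol must appear in both missing sets; intersection = [1].
Therefore the hidden value is 1.

Missing value = 1.


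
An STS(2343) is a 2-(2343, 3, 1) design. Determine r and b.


An STS(v) is a 2-(v, 3, 1) BIBD: block size k = 3, λ = 1.
Replication: r(k − 1) = λ(v − 1) ⇒ r·2 = 2343 − 1 = 2342 ⇒ r = 1171.
Block count: bk = vr ⇒ b·3 = 2343·1171 = 2743653 ⇒ b = 914551.

r = 1171, b = 914551.


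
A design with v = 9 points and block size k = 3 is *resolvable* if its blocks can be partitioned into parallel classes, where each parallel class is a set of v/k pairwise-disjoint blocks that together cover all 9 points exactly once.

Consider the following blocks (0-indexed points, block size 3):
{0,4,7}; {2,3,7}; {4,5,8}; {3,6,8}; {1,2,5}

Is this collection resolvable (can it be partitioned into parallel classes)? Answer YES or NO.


v = 9, block size k = 3, number of blocks = 5.
For resolvability, blocks must partition into parallel classes of size v/k = 3.
Total blocks must therefore be a multiple of 3: 5 = 3·1 + 2 ⇒ not divisible ✗.
Resolvable? NO.

NO


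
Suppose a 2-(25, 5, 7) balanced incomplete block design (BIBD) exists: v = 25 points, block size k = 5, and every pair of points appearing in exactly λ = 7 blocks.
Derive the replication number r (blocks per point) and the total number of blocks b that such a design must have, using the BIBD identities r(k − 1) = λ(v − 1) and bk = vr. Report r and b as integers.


Any 2-(v, k, λ) BIBD satisfies two necessary conditions:
  (i)  Each point sits in r blocks, and counting incidences through any fixed point gives r(k − 1) = λ(v − 1), so r = λ(v − 1)/(k − 1).
  (ii) Total incidences bk = vr, so b = vr/k.
Step 1: r = λ(v − 1)/(k − 1) = 7·(25 − 1)/(5 − 1) = 7·24/4 = 168/4 = 42.
Step 2: b = vr/k = 25·42/5 = 1050/5 = 210.
Check integrality: r = 42 ∈ Z ✓, b = 210 ∈ Z ✓.
(These identities are necessary conditions: they determine r and b for any design with these parameters, but do not by themselves prove that one exists.)

r = 42, b = 210.


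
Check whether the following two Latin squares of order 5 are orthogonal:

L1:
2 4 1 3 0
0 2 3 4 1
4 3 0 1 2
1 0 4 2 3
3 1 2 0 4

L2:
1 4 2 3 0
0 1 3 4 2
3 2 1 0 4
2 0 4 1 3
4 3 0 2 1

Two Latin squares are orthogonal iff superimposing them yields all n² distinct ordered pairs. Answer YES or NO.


Form the n² = 25 superimposed pairs (L1[i][j], L2[i][j]), row by row (rows and columns indexed from 0):
row 0: (2,1) (4,4) (1,2) (3,3) (0,0)
row 1: (0,0) (2,1) (3,3) (4,4) (1,2)
row 2: (4,3) (3,2) (0,1) (1,0) (2,4)
row 3: (1,2) (0,0) (4,4) (2,1) (3,3)
row 4: (3,4) (1,3) (2,0) (0,2) (4,1)
Orthogonality requires all 25 pairs distinct.
But the pair (0,0) repeats: cell (0,4) has L1 = 0, L2 = 0, and cell (1,0) has L1 = 0, L2 = 0.
A repeated pair means some other pair never occurs (only 15 distinct pairs out of 25), so the squares are not orthogonal.
Conclusion: NO.

NO


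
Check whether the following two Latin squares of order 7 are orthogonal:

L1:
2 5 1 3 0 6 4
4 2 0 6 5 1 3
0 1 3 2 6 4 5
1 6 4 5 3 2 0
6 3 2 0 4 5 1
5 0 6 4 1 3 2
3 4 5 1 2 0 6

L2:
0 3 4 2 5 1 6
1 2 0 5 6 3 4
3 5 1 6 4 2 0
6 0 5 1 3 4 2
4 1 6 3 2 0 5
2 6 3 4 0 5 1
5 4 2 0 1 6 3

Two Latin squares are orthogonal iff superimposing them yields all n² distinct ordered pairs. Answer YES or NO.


Form the n² = 49 superimposed pairs (L1[i][j], L2[i][j]), row by row (rows and columns indexed from 0):
row 0: (2,0) (5,3) (1,4) (3,2) (0,5) (6,1) (4,6)
row 1: (4,1) (2,2) (0,0) (6,5) (5,6) (1,3) (3,4)
row 2: (0,3) (1,5) (3,1) (2,6) (6,4) (4,2) (5,0)
row 3: (1,6) (6,0) (4,5) (5,1) (3,3) (2,4) (0,2)
row 4: (6,4) (3,1) (2,6) (0,3) (4,2) (5,0) (1,5)
row 5: (5,2) (0,6) (6,3) (4,4) (1,0) (3,5) (2,1)
row 6: (3,5) (4,4) (5,2) (1,0) (2,1) (0,6) (6,3)
Orthogonality requires all 49 pairs distinct.
But the pair (6,4) repeats: cell (2,4) has L1 = 6, L2 = 4, and cell (4,0) has L1 = 6, L2 = 4.
A repeated pair means some other pair never occurs (only 35 distinct pairs out of 49), so the squares are not orthogonal.
Conclusion: NO.

NO


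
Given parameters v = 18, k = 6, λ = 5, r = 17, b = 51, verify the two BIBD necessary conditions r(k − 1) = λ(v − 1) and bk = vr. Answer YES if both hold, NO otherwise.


Condition (i): r(k − 1) = 17·5 = 85; λ(v − 1) = 5·17 = 85. Match? YES.
Condition (ii): bk = 51·6 = 306; vr = 18·17 = 306. Match? YES.
Both conditions hold? YES.

YES


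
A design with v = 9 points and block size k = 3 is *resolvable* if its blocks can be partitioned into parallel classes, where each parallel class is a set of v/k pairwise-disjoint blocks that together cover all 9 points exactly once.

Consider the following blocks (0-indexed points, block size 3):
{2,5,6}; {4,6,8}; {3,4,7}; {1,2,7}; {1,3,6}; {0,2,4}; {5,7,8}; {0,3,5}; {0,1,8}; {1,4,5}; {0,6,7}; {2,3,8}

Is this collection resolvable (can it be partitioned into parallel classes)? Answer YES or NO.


v = 9, block size k = 3, number of blocks = 12.
For resolvability, blocks must partition into parallel classes of size v/k = 3.
Total blocks must therefore be a multiple of 3: 12 = 3·4 + 0 ⇒ divisible ✓.
Greedy packing gives 4 candidate class(es). Each should be a full parallel class (size 3, covers all 9 points).
  Class 1 (3 blocks): {2,5,6}; {3,4,7}; {0,1,8}. Points covered: [0, 1, 2, 3, 4, 5, 6, 7, 8].
  Class 2 (3 blocks): {4,6,8}; {1,2,7}; {0,3,5}. Points covered: [0, 1, 2, 3, 4, 5, 6, 7, 8].
  Class 3 (3 blocks): {1,3,6}; {0,2,4}; {5,7,8}. Points covered: [0, 1, 2, 3, 4, 5, 6, 7, 8].
  Class 4 (3 blocks): {1,4,5}; {0,6,7}; {2,3,8}. Points covered: [0, 1, 2, 3, 4, 5, 6, 7, 8].
All classes full (size 3)? YES. All classes cover every point? YES.
Resolvable? YES.

YES


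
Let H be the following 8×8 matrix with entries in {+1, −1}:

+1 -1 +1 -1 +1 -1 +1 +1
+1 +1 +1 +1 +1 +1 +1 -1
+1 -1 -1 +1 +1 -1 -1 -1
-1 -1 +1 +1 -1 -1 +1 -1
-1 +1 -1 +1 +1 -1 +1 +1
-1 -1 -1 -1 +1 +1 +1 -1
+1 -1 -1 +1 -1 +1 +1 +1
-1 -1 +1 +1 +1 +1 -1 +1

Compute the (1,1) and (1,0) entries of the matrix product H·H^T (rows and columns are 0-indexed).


Row 0 of H: [1, -1, 1, -1, 1, -1, 1, 1].
Row 1 of H: [1, 1, 1, 1, 1, 1, 1, -1].
(H·H^T)[1][1] = Σ_j H[1][j]·H[1][j] = (1)² + (1)² + (1)² + (1)² + (1)² + (1)² + (1)² + (-1)² = 1 + 1 + 1 + 1 + 1 + 1 + 1 + 1 = 8.
(H·H^T)[1][0] = Σ_j H[1][j]·H[0][j] = (1)·(1) + (1)·(-1) + (1)·(1) + (1)·(-1) + (1)·(1) + (1)·(-1) + (1)·(1) + (-1)·(1) = 1 + -1 + 1 + -1 + 1 + -1 + 1 + -1 = 0.
So rows 1 and 0 are orthogonal; the diagonal entry equals n = 8.

(1,1) entry = 8; (1,0) entry = 0.


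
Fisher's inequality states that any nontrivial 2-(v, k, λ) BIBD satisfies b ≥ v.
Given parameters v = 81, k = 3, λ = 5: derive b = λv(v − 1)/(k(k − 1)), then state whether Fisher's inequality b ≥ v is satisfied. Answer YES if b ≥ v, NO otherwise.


b = λv(v − 1)/(k(k − 1)) = 5·81·80/(3·2) = 32400/6 = 5400.
Compare with v = 81: b ≥ v, so Fisher's inequality holds.

YES


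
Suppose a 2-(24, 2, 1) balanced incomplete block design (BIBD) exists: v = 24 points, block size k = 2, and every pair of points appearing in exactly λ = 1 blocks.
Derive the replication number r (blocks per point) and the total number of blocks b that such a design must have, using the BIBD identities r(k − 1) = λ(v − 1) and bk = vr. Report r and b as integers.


Any 2-(v, k, λ) BIBD satisfies two necessary conditions:
  (i)  Each point sits in r blocks, and counting incidences through any fixed point gives r(k − 1) = λ(v − 1), so r = λ(v − 1)/(k − 1).
  (ii) Total incidences bk = vr, so b = vr/k.
Step 1: r = λ(v − 1)/(k − 1) = 1·(24 − 1)/(2 − 1) = 1·23/1 = 23/1 = 23.
Step 2: b = vr/k = 24·23/2 = 552/2 = 276.
Check integrality: r = 23 ∈ Z ✓, b = 276 ∈ Z ✓.
(These identities are necessary conditions: they determine r and b for any design with these parameters, but do not by themselves prove that one exists.)

r = 23, b = 276.


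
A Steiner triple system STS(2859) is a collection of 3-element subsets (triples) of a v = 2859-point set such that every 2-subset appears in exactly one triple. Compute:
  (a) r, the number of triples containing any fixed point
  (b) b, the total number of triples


An STS(v) is a 2-(v, 3, 1) BIBD: block size k = 3, λ = 1.
Replication: r(k − 1) = λ(v − 1) ⇒ r·2 = 2859 − 1 = 2858 ⇒ r = 1429.
Block count: b = v(v − 1)/6 = 2859·2858/6 = 8171022/6 = 1361837.
(Check via bk = vr: 1361837·3 = 4085511 = 2859·1429 = 4085511 ✓.)

r = 1429, b = 1361837.


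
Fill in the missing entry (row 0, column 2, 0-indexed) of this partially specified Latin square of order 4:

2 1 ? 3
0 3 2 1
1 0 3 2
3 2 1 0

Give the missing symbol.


Row 0 contains symbols [1, 2, 3] — missing [0].
Column 2 contains symbols [1, 2, 3] — missing [0].
The missing symbol must appear in both missing sets; intersection = [0].
Therefore the hidden value is 0.

Missing value = 0.


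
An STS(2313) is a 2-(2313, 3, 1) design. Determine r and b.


An STS(v) is a 2-(v, 3, 1) BIBD: block size k = 3, λ = 1.
Replication: r(k − 1) = λ(v − 1) ⇒ r·2 = 2313 − 1 = 2312 ⇒ r = 1156.
Block count: b = v(v − 1)/6 = 2313·2312/6 = 5347656/6 = 891276.

r = 1156, b = 891276.


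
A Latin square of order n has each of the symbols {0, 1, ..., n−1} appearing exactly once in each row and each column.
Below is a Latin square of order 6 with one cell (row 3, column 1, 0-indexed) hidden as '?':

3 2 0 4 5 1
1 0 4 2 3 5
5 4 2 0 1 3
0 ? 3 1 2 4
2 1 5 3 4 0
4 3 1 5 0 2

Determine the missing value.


Row 3 contains symbols [0, 1, 2, 3, 4] — missing [5].
Column 1 contains symbols [0, 1, 2, 3, 4] — missing [5].
The missing symbol must appear in both missing sets; intersection = [5].
Therefore the hidden value is 5.

Missing value = 5.


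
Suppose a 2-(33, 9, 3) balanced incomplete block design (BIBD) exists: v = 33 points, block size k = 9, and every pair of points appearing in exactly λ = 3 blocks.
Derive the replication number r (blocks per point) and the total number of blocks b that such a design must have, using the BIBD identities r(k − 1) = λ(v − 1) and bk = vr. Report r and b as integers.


Any 2-(v, k, λ) BIBD satisfies two necessary conditions:
  (i)  Each point sits in r blocks, and counting incidences through any fixed point gives r(k − 1) = λ(v − 1), so r = λ(v − 1)/(k − 1).
  (ii) Total incidences bk = vr, so b = vr/k.
Step 1: r = λ(v − 1)/(k − 1) = 3·(33 − 1)/(9 − 1) = 3·32/8 = 96/8 = 12.
Step 2: b = vr/k = 33·12/9 = 396/9 = 44.
Check integrality: r = 12 ∈ Z ✓, b = 44 ∈ Z ✓.
(These identities are necessary conditions: they determine r and b for any design with these parameters, but do not by themselves prove that one exists.)

r = 12, b = 44.


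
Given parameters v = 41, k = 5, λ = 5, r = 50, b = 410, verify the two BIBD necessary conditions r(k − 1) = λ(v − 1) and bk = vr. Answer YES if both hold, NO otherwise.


Condition (i): r(k − 1) = 50·4 = 200; λ(v − 1) = 5·40 = 200. Match? YES.
Condition (ii): bk = 410·5 = 2050; vr = 41·50 = 2050. Match? YES.
Both conditions hold? YES.

YES


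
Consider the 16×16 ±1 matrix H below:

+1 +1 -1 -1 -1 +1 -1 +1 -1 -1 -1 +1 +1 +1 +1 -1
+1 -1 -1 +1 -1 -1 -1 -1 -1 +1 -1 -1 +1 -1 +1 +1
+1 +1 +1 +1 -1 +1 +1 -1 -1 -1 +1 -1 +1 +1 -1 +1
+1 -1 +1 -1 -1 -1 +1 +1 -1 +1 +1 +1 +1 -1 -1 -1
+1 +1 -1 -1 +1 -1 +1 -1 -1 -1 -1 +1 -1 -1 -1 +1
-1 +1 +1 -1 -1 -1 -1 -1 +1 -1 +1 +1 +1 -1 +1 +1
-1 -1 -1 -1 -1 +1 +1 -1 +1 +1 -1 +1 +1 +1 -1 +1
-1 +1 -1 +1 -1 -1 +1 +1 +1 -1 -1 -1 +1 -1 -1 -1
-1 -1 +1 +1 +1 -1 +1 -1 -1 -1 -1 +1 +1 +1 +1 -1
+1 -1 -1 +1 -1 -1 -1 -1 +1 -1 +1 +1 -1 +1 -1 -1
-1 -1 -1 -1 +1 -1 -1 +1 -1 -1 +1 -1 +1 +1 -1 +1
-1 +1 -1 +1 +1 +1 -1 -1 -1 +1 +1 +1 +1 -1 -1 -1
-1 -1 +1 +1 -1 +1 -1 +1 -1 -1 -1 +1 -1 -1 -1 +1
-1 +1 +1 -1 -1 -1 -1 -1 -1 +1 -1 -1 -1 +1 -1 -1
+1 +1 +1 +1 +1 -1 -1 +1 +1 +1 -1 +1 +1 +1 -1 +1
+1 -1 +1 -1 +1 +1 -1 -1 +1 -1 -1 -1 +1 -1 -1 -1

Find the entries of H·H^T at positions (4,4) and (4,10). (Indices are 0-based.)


Row 4 of H: [1, 1, -1, -1, 1, -1, 1, -1, -1, -1, -1, 1, -1, -1, -1, 1].
Row 10 of H: [-1, -1, -1, -1, 1, -1, -1, 1, -1, -1, 1, -1, 1, 1, -1, 1].
(H·H^T)[4][4] = Σ_j H[4][j]·H[4][j] = (1)² + (1)² + (-1)² + (-1)² + (1)² + (-1)² + (1)² + (-1)² + (-1)² + (-1)² + (-1)² + (1)² + (-1)² + (-1)² + (-1)² + (1)² = 1 + 1 + 1 + 1 + 1 + 1 + 1 + 1 + 1 + 1 + 1 + 1 + 1 + 1 + 1 + 1 = 16.
(H·H^T)[4][10] = Σ_j H[4][j]·H[10][j] = (1)·(-1) + (1)·(-1) + (-1)·(-1) + (-1)·(-1) + (1)·(1) + (-1)·(-1) + (1)·(-1) + (-1)·(1) + (-1)·(-1) + (-1)·(-1) + (-1)·(1) + (1)·(-1) + (-1)·(1) + (-1)·(1) + (-1)·(-1) + (1)·(1) = -1 + -1 + 1 + 1 + 1 + 1 + -1 + -1 + 1 + 1 + -1 + -1 + -1 + -1 + 1 + 1 = 0.
So rows 4 and 10 are orthogonal; the diagonal entry equals n = 16.

(4,4) entry = 16; (4,10) entry = 0.


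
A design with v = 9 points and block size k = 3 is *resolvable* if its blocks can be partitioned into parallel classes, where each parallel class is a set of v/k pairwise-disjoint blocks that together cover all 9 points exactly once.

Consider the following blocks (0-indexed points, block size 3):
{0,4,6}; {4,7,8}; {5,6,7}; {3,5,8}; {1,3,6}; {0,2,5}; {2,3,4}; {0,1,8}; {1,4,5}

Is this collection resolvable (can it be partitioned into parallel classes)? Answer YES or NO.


v = 9, block size k = 3, number of blocks = 9.
For resolvability, blocks must partition into parallel classes of size v/k = 3.
Total blocks must therefore be a multiple of 3: 9 = 3·3 + 0 ⇒ divisible ✓.
Consider block {0,4,6}. The only other block(s) in the collection disjoint from it are {3,5,8} — just 1 block(s). Any parallel class containing {0,4,6} would need 2 other blocks each disjoint from it, so no parallel class of size 3 can contain {0,4,6}.
Since every block must belong to some parallel class in a resolution, the collection cannot be partitioned into parallel classes.
Resolvable? NO.

NO


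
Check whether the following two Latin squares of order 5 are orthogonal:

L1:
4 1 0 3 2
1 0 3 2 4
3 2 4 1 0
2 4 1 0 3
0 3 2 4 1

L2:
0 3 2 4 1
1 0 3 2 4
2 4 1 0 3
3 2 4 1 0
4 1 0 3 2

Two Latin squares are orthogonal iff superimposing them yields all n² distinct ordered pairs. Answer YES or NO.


Form the n² = 25 superimposed pairs (L1[i][j], L2[i][j]), row by row (rows and columns indexed from 0):
row 0: (4,0) (1,3) (0,2) (3,4) (2,1)
row 1: (1,1) (0,0) (3,3) (2,2) (4,4)
row 2: (3,2) (2,4) (4,1) (1,0) (0,3)
row 3: (2,3) (4,2) (1,4) (0,1) (3,0)
row 4: (0,4) (3,1) (2,0) (4,3) (1,2)
Orthogonality requires all 25 pairs distinct.
Check by first coordinate: for each symbol s of L1, list the L2 entries in the n cells where L1 = s; they must all differ.
  L1 = 0: L2 entries (in reading order) 2, 0, 3, 1, 4 — all 5 distinct ✓
  L1 = 1: L2 entries (in reading order) 3, 1, 0, 4, 2 — all 5 distinct ✓
  L1 = 2: L2 entries (in reading order) 1, 2, 4, 3, 0 — all 5 distinct ✓
  L1 = 3: L2 entries (in reading order) 4, 3, 2, 0, 1 — all 5 distinct ✓
  L1 = 4: L2 entries (in reading order) 0, 4, 1, 2, 3 — all 5 distinct ✓
Every symbol of L1 meets every symbol of L2 exactly once, so all 25 pairs are distinct (25 of 25).
Conclusion: YES.

YES


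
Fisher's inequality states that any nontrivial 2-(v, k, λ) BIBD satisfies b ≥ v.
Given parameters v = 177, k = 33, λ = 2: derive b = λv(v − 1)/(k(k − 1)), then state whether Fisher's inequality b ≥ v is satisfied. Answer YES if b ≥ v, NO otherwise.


r = λ(v − 1)/(k − 1) = 2·176/32 = 11.
b = vr/k = 177·11/33 = 59.
Fisher's inequality: b ≥ v ⇔ 59 ≥ 177? NO.

NO


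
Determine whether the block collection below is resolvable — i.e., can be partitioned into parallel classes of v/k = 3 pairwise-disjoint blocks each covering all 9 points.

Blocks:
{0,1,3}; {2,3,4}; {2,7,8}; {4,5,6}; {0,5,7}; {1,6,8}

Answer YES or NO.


v = 9, block size k = 3, number of blocks = 6.
For resolvability, blocks must partition into parallel classes of size v/k = 3.
Total blocks must therefore be a multiple of 3: 6 = 3·2 + 0 ⇒ divisible ✓.
Greedy packing gives 2 candidate class(es). Each should be a full parallel class (size 3, covers all 9 points).
  Class 1 (3 blocks): {0,1,3}; {2,7,8}; {4,5,6}. Points covered: [0, 1, 2, 3, 4, 5, 6, 7, 8].
  Class 2 (3 blocks): {2,3,4}; {0,5,7}; {1,6,8}. Points covered: [0, 1, 2, 3, 4, 5, 6, 7, 8].
All classes full (size 3)? YES. All classes cover every point? YES.
Resolvable? YES.

YES


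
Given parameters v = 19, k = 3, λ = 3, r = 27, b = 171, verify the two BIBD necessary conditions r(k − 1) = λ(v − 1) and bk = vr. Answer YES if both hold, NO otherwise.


Condition (i): r(k − 1) = 27·2 = 54; λ(v − 1) = 3·18 = 54. Match? YES.
Condition (ii): bk = 171·3 = 513; vr = 19·27 = 513. Match? YES.
Both conditions hold? YES.

YES


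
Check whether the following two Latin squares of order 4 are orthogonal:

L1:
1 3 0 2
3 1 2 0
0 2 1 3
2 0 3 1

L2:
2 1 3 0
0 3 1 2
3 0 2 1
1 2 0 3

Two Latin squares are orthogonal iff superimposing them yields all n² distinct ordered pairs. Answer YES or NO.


Form the n² = 16 superimposed pairs (L1[i][j], L2[i][j]), row by row (rows and columns indexed from 0):
row 0: (1,2) (3,1) (0,3) (2,0)
row 1: (3,0) (1,3) (2,1) (0,2)
row 2: (0,3) (2,0) (1,2) (3,1)
row 3: (2,1) (0,2) (3,0) (1,3)
Orthogonality requires all 16 pairs distinct.
But the pair (0,3) repeats: cell (0,2) has L1 = 0, L2 = 3, and cell (2,0) has L1 = 0, L2 = 3.
A repeated pair means some other pair never occurs (only 8 distinct pairs out of 16), so the squares are not orthogonal.
Conclusion: NO.

NO


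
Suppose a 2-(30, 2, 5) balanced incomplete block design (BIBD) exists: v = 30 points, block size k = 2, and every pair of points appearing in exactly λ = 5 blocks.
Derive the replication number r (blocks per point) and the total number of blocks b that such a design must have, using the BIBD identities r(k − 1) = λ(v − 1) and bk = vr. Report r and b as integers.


Any 2-(v, k, λ) BIBD satisfies two necessary conditions:
  (i)  Each point sits in r blocks, and counting incidences through any fixed point gives r(k − 1) = λ(v − 1), so r = λ(v − 1)/(k − 1).
  (ii) Total incidences bk = vr, so b = vr/k.
Step 1: r = λ(v − 1)/(k − 1) = 5·(30 − 1)/(2 − 1) = 5·29/1 = 145/1 = 145.
Step 2: b = vr/k = 30·145/2 = 4350/2 = 2175.
Check integrality: r = 145 ∈ Z ✓, b = 2175 ∈ Z ✓.
(These identities are necessary conditions: they determine r and b for any design with these parameters, but do not by themselves prove that one exists.)

r = 145, b = 2175.


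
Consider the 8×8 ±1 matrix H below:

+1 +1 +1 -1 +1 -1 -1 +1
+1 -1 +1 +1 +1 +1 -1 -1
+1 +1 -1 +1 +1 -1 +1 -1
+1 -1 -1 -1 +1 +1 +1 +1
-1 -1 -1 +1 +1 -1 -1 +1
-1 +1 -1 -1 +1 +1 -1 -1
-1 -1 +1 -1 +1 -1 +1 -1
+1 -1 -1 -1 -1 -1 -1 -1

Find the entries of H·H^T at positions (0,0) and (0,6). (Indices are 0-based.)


Row 0 of H: [1, 1, 1, -1, 1, -1, -1, 1].
Row 6 of H: [-1, -1, 1, -1, 1, -1, 1, -1].
(H·H^T)[0][0] = Σ_j H[0][j]·H[0][j] = (1)² + (1)² + (1)² + (-1)² + (1)² + (-1)² + (-1)² + (1)² = 1 + 1 + 1 + 1 + 1 + 1 + 1 + 1 = 8.
(H·H^T)[0][6] = Σ_j H[0][j]·H[6][j] = (1)·(-1) + (1)·(-1) + (1)·(1) + (-1)·(-1) + (1)·(1) + (-1)·(-1) + (-1)·(1) + (1)·(-1) = -1 + -1 + 1 + 1 + 1 + 1 + -1 + -1 = 0.
So rows 0 and 6 are orthogonal; the diagonal entry equals n = 8.

(0,0) entry = 8; (0,6) entry = 0.


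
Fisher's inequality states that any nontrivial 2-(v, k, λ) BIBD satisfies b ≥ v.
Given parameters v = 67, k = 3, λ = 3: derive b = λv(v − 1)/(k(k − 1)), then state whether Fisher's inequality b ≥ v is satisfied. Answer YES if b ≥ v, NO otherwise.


r = λ(v − 1)/(k − 1) = 3·66/2 = 99.
b = vr/k = 67·99/3 = 2211.
Fisher's inequality: b ≥ v ⇔ 2211 ≥ 67? YES.

YES


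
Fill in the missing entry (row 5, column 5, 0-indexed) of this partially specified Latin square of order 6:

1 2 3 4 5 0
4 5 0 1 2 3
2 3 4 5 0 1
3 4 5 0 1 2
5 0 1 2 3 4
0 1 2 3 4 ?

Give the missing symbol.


Row 5 contains symbols [0, 1, 2, 3, 4] — missing [5].
Column 5 contains symbols [0, 1, 2, 3, 4] — missing [5].
The missing symbol must appear in both missing sets; intersection = [5].
Therefore the hidden value is 5.

Missing value = 5.


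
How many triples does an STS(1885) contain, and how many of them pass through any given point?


An STS(v) is a 2-(v, 3, 1) BIBD: block size k = 3, λ = 1.
Replication: r(k − 1) = λ(v − 1) ⇒ r·2 = 1885 − 1 = 1884 ⇒ r = 942.
Block count: bk = vr ⇒ b·3 = 1885·942 = 1775670 ⇒ b = 591890.
(Check via b = v(v − 1)/6 = 1885·1884/6 = 3551340/6 = 591890.)

r = 942, b = 591890.


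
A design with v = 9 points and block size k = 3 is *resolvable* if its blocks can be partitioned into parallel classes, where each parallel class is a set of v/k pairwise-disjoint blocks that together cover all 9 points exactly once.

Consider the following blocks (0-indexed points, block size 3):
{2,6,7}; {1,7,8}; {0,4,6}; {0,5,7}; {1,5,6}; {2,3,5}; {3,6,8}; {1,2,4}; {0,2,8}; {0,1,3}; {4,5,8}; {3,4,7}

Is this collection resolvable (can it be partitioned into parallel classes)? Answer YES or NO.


v = 9, block size k = 3, number of blocks = 12.
For resolvability, blocks must partition into parallel classes of size v/k = 3.
Total blocks must therefore be a multiple of 3: 12 = 3·4 + 0 ⇒ divisible ✓.
Greedy packing gives 4 candidate class(es). Each should be a full parallel class (size 3, covers all 9 points).
  Class 1 (3 blocks): {2,6,7}; {0,1,3}; {4,5,8}. Points covered: [0, 1, 2, 3, 4, 5, 6, 7, 8].
  Class 2 (3 blocks): {1,7,8}; {0,4,6}; {2,3,5}. Points covered: [0, 1, 2, 3, 4, 5, 6, 7, 8].
  Class 3 (3 blocks): {0,5,7}; {3,6,8}; {1,2,4}. Points covered: [0, 1, 2, 3, 4, 5, 6, 7, 8].
  Class 4 (3 blocks): {1,5,6}; {0,2,8}; {3,4,7}. Points covered: [0, 1, 2, 3, 4, 5, 6, 7, 8].
All classes full (size 3)? YES. All classes cover every point? YES.
Resolvable? YES.

YES


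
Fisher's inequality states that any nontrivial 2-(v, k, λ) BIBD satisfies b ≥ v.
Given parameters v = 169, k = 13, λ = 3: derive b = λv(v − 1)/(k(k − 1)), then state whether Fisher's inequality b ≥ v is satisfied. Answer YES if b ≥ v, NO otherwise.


b = λv(v − 1)/(k(k − 1)) = 3·169·168/(13·12) = 85176/156 = 546.
Compare with v = 169: b ≥ v, so Fisher's inequality holds.

YES


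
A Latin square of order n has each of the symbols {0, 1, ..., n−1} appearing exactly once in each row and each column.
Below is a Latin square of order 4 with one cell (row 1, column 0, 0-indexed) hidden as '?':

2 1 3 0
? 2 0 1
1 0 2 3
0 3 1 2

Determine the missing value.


Row 1 contains symbols [0, 1, 2] — missing [3].
Column 0 contains symbols [0, 1, 2] — missing [3].
The missing symbol must appear in both missing sets; intersection = [3].
Therefore the hidden value is 3.

Missing value = 3.


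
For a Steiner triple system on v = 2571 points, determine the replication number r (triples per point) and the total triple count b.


An STS(v) is a 2-(v, 3, 1) BIBD: block size k = 3, λ = 1.
Replication: r(k − 1) = λ(v − 1) ⇒ r·2 = 2571 − 1 = 2570 ⇒ r = 1285.
Block count: b = v(v − 1)/6 = 2571·2570/6 = 6607470/6 = 1101245.
(Check via bk = vr: 1101245·3 = 3303735 = 2571·1285 = 3303735 ✓.)

r = 1285, b = 1101245.


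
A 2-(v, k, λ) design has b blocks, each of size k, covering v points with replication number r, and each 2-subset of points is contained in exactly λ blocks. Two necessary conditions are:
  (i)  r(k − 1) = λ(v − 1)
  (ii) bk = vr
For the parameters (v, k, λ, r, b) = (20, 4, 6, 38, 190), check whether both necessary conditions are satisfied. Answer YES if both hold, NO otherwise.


Condition (i): r(k − 1) = 38·3 = 114; λ(v − 1) = 6·19 = 114. Match? YES.
Condition (ii): bk = 190·4 = 760; vr = 20·38 = 760. Match? YES.
Both conditions hold? YES.

YES


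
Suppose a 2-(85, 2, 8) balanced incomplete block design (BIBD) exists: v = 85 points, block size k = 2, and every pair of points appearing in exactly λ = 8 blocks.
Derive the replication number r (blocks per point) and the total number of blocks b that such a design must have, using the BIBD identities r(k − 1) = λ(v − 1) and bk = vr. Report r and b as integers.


Any 2-(v, k, λ) BIBD satisfies two necessary conditions:
  (i)  Each point sits in r blocks, and counting incidences through any fixed point gives r(k − 1) = λ(v − 1), so r = λ(v − 1)/(k − 1).
  (ii) Total incidences bk = vr, so b = vr/k.
Step 1: r = λ(v − 1)/(k − 1) = 8·(85 − 1)/(2 − 1) = 8·84/1 = 672/1 = 672.
Step 2: b = vr/k = 85·672/2 = 57120/2 = 28560.
Check integrality: r = 672 ∈ Z ✓, b = 28560 ∈ Z ✓.
(These identities are necessary conditions: they determine r and b for any design with these parameters, but do not by themselves prove that one exists.)

r = 672, b = 28560.
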